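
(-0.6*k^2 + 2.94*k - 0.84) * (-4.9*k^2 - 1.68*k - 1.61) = 2.94*k^4 - 13.398*k^3 + 0.142800000000001*k^2 - 3.3222*k + 1.3524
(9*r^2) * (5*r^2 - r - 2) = 45*r^4 - 9*r^3 - 18*r^2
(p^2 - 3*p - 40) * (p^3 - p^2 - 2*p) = p^5 - 4*p^4 - 39*p^3 + 46*p^2 + 80*p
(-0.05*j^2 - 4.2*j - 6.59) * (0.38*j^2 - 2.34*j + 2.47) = -0.019*j^4 - 1.479*j^3 + 7.2003*j^2 + 5.0466*j - 16.2773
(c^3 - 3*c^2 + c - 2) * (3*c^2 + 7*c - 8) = 3*c^5 - 2*c^4 - 26*c^3 + 25*c^2 - 22*c + 16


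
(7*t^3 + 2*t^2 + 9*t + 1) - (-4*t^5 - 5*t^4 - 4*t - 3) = 4*t^5 + 5*t^4 + 7*t^3 + 2*t^2 + 13*t + 4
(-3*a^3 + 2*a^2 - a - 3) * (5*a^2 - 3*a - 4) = -15*a^5 + 19*a^4 + a^3 - 20*a^2 + 13*a + 12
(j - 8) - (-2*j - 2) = 3*j - 6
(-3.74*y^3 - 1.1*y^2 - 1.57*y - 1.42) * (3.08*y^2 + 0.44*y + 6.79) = -11.5192*y^5 - 5.0336*y^4 - 30.7142*y^3 - 12.5334*y^2 - 11.2851*y - 9.6418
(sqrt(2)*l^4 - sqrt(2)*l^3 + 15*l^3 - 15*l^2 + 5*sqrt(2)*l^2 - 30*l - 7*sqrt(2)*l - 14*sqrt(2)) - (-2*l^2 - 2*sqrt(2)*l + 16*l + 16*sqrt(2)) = sqrt(2)*l^4 - sqrt(2)*l^3 + 15*l^3 - 13*l^2 + 5*sqrt(2)*l^2 - 46*l - 5*sqrt(2)*l - 30*sqrt(2)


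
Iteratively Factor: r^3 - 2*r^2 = (r - 2)*(r^2) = r*(r - 2)*(r)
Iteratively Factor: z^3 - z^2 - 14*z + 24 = (z + 4)*(z^2 - 5*z + 6) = (z - 3)*(z + 4)*(z - 2)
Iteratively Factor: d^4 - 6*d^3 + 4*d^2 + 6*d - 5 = (d + 1)*(d^3 - 7*d^2 + 11*d - 5) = (d - 1)*(d + 1)*(d^2 - 6*d + 5) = (d - 1)^2*(d + 1)*(d - 5)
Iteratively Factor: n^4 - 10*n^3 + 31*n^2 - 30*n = (n - 2)*(n^3 - 8*n^2 + 15*n) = (n - 5)*(n - 2)*(n^2 - 3*n) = (n - 5)*(n - 3)*(n - 2)*(n)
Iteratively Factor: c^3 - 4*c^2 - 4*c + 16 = (c - 2)*(c^2 - 2*c - 8) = (c - 2)*(c + 2)*(c - 4)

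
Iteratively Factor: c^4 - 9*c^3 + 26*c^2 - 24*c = (c - 4)*(c^3 - 5*c^2 + 6*c) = (c - 4)*(c - 2)*(c^2 - 3*c) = (c - 4)*(c - 3)*(c - 2)*(c)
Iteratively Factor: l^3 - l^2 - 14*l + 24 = (l + 4)*(l^2 - 5*l + 6) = (l - 3)*(l + 4)*(l - 2)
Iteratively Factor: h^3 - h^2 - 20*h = (h - 5)*(h^2 + 4*h) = h*(h - 5)*(h + 4)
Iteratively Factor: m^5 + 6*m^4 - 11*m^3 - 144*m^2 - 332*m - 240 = (m + 2)*(m^4 + 4*m^3 - 19*m^2 - 106*m - 120) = (m - 5)*(m + 2)*(m^3 + 9*m^2 + 26*m + 24) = (m - 5)*(m + 2)^2*(m^2 + 7*m + 12) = (m - 5)*(m + 2)^2*(m + 3)*(m + 4)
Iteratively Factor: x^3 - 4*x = (x)*(x^2 - 4) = x*(x + 2)*(x - 2)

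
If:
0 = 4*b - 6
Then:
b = 3/2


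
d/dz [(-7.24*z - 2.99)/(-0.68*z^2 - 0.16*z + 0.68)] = (4.9232*z^2 + 1.1584*z - (1.36*z + 0.16)*(7.24*z + 2.99) - 4.9232)/(0.68*z^2 + 0.16*z - 0.68)^2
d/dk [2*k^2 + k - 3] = 4*k + 1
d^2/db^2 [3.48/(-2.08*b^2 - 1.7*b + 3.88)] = (30.111744*b^2 + 24.61056*b - 3.48*(4.16*b + 1.7)*(8.32*b + 3.4) - 56.169984)/(2.08*b^2 + 1.7*b - 3.88)^3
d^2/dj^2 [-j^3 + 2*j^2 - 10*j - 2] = 4 - 6*j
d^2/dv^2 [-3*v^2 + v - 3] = -6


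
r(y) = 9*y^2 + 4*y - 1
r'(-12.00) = -212.00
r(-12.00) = 1247.00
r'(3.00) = 58.00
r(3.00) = 92.00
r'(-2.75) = -45.50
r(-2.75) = 56.06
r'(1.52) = 31.36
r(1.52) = 25.87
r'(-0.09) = 2.38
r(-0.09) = -1.29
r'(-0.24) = -0.32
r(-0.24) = -1.44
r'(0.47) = 12.46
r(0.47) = 2.87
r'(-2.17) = -35.06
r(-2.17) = 32.70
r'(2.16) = 42.88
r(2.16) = 49.63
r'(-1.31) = -19.58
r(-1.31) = 9.20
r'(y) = 18*y + 4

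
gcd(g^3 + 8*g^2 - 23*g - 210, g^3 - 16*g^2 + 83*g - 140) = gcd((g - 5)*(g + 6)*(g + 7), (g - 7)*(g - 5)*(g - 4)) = g - 5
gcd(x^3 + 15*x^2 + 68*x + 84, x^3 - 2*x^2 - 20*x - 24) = x + 2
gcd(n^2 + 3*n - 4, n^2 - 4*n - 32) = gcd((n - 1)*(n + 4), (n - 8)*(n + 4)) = n + 4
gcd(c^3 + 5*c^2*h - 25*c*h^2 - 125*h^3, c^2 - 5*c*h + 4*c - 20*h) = c - 5*h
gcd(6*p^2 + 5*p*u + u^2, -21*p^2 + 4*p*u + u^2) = 1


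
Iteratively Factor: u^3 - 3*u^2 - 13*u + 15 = (u + 3)*(u^2 - 6*u + 5) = (u - 1)*(u + 3)*(u - 5)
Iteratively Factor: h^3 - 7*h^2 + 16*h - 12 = (h - 2)*(h^2 - 5*h + 6) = (h - 2)^2*(h - 3)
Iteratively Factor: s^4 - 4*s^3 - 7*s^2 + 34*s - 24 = (s - 4)*(s^3 - 7*s + 6) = (s - 4)*(s - 2)*(s^2 + 2*s - 3) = (s - 4)*(s - 2)*(s + 3)*(s - 1)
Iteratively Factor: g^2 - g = (g)*(g - 1)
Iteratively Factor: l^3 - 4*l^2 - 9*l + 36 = (l - 3)*(l^2 - l - 12) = (l - 3)*(l + 3)*(l - 4)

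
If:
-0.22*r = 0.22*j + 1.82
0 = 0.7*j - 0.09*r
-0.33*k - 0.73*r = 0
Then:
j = -0.94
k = 16.22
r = -7.33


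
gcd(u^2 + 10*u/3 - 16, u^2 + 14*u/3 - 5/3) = 1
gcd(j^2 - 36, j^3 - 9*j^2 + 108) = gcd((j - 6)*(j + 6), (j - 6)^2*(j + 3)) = j - 6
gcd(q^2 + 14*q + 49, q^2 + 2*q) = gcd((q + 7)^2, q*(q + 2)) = 1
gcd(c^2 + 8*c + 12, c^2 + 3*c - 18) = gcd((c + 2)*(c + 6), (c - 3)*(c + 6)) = c + 6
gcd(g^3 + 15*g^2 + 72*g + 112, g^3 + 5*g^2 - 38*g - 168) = g^2 + 11*g + 28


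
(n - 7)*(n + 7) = n^2 - 49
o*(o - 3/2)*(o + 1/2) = o^3 - o^2 - 3*o/4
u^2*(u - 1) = u^3 - u^2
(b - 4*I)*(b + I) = b^2 - 3*I*b + 4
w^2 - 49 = (w - 7)*(w + 7)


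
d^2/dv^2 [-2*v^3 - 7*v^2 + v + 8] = -12*v - 14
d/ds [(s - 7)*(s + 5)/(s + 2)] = (s^2 + 4*s + 31)/(s^2 + 4*s + 4)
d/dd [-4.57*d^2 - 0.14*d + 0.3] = -9.14*d - 0.14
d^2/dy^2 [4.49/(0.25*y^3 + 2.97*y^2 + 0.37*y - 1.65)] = (-(6.735*y + 26.6706)*(0.25*y^3 + 2.97*y^2 + 0.37*y - 1.65) + 4.49*(0.75*y^2 + 5.94*y + 0.37)*(1.5*y^2 + 11.88*y + 0.74))/(0.25*y^3 + 2.97*y^2 + 0.37*y - 1.65)^3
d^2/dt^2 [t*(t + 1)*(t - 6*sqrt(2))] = 6*t - 12*sqrt(2) + 2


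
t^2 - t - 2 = (t - 2)*(t + 1)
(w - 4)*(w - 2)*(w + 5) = w^3 - w^2 - 22*w + 40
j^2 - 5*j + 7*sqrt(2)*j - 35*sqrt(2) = (j - 5)*(j + 7*sqrt(2))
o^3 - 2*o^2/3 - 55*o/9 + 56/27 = (o - 8/3)*(o - 1/3)*(o + 7/3)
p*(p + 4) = p^2 + 4*p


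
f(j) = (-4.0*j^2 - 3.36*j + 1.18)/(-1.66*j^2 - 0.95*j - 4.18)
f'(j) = (-8.0*j - 3.36)/(-1.66*j^2 - 0.95*j - 4.18) + (3.32*j + 0.95)*(-4.0*j^2 - 3.36*j + 1.18)/(-1.66*j^2 - 0.95*j - 4.18)^2 = (-1.7776*j^2 + 37.3576*j + 15.1658)/(2.7556*j^4 + 3.154*j^3 + 14.7801*j^2 + 7.942*j + 17.4724)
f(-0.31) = -0.45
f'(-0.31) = 0.21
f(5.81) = 2.33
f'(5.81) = 0.04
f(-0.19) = -0.41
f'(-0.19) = 0.49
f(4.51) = 2.26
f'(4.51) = 0.08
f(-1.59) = 0.52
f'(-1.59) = -1.03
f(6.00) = 2.34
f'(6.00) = 0.04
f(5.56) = 2.32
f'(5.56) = 0.05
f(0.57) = 0.39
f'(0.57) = 1.30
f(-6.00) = 2.11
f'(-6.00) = -0.08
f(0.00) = -0.28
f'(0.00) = 0.87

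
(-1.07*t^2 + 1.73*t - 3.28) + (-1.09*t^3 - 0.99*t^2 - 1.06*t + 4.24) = -1.09*t^3 - 2.06*t^2 + 0.67*t + 0.96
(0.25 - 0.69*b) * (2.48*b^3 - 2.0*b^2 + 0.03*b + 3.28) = -1.7112*b^4 + 2.0*b^3 - 0.5207*b^2 - 2.2557*b + 0.82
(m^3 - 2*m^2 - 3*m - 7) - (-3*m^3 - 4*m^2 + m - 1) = 4*m^3 + 2*m^2 - 4*m - 6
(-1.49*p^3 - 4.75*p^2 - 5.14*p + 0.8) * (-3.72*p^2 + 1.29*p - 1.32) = 5.5428*p^5 + 15.7479*p^4 + 14.9601*p^3 - 3.3366*p^2 + 7.8168*p - 1.056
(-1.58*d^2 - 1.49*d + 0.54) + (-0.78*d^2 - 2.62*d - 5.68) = -2.36*d^2 - 4.11*d - 5.14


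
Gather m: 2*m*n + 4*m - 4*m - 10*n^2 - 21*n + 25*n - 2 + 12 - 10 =2*m*n - 10*n^2 + 4*n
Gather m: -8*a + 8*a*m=8*a*m - 8*a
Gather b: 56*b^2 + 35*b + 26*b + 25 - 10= 56*b^2 + 61*b + 15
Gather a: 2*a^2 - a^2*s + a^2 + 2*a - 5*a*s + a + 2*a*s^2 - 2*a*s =a^2*(3 - s) + a*(2*s^2 - 7*s + 3)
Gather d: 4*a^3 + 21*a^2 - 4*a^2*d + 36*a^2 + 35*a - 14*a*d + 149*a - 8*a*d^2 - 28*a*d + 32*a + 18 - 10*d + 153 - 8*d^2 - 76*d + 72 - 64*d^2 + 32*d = 4*a^3 + 57*a^2 + 216*a + d^2*(-8*a - 72) + d*(-4*a^2 - 42*a - 54) + 243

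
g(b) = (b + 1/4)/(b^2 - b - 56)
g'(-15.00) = -0.00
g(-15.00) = -0.08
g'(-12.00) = -0.02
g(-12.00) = -0.12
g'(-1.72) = -0.02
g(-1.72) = 0.03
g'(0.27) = -0.02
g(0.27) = -0.01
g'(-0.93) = -0.02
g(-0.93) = 0.01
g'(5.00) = -0.06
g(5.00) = -0.15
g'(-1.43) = -0.02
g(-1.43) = 0.02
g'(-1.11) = -0.02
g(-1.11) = 0.02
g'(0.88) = -0.02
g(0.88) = -0.02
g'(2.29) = -0.02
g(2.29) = -0.05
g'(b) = (1 - 2*b)*(b + 1/4)/(b^2 - b - 56)^2 + 1/(b^2 - b - 56)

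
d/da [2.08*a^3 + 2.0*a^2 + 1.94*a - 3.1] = 6.24*a^2 + 4.0*a + 1.94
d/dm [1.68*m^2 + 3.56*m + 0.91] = 3.36*m + 3.56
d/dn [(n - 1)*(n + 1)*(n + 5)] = 3*n^2 + 10*n - 1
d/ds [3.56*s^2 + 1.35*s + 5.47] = 7.12*s + 1.35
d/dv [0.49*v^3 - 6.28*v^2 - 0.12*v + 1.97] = 1.47*v^2 - 12.56*v - 0.12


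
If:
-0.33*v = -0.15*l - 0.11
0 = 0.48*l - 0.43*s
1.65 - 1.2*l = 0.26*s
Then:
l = 1.11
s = 1.24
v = 0.84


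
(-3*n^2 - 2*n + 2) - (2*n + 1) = -3*n^2 - 4*n + 1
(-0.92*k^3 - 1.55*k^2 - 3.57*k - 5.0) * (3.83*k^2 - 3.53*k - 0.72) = -3.5236*k^5 - 2.6889*k^4 - 7.5392*k^3 - 5.4319*k^2 + 20.2204*k + 3.6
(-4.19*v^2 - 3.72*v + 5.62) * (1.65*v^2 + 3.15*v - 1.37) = -6.9135*v^4 - 19.3365*v^3 + 3.2953*v^2 + 22.7994*v - 7.6994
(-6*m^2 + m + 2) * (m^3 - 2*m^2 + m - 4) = -6*m^5 + 13*m^4 - 6*m^3 + 21*m^2 - 2*m - 8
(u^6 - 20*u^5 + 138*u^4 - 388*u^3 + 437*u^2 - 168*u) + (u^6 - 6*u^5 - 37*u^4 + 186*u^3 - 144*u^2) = 2*u^6 - 26*u^5 + 101*u^4 - 202*u^3 + 293*u^2 - 168*u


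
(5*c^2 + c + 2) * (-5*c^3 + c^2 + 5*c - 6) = -25*c^5 + 16*c^3 - 23*c^2 + 4*c - 12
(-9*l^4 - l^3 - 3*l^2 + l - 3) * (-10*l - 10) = 90*l^5 + 100*l^4 + 40*l^3 + 20*l^2 + 20*l + 30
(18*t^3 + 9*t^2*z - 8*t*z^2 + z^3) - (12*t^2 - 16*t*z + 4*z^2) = 18*t^3 + 9*t^2*z - 12*t^2 - 8*t*z^2 + 16*t*z + z^3 - 4*z^2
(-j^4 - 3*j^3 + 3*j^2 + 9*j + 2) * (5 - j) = j^5 - 2*j^4 - 18*j^3 + 6*j^2 + 43*j + 10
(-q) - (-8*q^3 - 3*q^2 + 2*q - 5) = 8*q^3 + 3*q^2 - 3*q + 5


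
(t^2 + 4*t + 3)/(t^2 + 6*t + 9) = (t + 1)/(t + 3)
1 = 1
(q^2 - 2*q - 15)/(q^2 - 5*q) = (q + 3)/q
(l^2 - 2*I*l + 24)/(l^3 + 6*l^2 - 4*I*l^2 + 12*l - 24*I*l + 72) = (l + 4*I)/(l^2 + 2*l*(3 + I) + 12*I)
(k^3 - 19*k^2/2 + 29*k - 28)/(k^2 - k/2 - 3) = (2*k^2 - 15*k + 28)/(2*k + 3)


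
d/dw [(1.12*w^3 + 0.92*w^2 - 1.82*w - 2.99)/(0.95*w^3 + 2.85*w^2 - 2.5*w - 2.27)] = (4.44089209850063e-16*w^5 + 2.318*w^4 - 2.142*w^3 + 3.7813*w^2 + 12.8662*w - 3.3436)/(0.9025*w^6 + 5.415*w^5 + 3.3725*w^4 - 18.563*w^3 - 6.689*w^2 + 11.35*w + 5.1529)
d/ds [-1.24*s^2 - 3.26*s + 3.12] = -2.48*s - 3.26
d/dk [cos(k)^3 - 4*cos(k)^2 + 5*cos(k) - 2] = (-3*cos(k)^2 + 8*cos(k) - 5)*sin(k)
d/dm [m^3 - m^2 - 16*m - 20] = 3*m^2 - 2*m - 16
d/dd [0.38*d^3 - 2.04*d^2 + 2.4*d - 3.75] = 1.14*d^2 - 4.08*d + 2.4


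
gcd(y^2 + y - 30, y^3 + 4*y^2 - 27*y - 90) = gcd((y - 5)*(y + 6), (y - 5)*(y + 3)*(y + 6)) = y^2 + y - 30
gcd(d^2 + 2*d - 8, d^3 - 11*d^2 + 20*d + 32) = 1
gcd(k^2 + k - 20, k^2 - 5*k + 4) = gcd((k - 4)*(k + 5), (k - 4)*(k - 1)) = k - 4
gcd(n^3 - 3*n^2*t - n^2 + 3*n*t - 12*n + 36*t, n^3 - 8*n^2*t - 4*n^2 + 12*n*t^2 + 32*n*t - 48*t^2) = n - 4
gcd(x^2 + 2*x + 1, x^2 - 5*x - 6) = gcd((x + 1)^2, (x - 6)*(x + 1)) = x + 1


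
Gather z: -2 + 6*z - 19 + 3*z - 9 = 9*z - 30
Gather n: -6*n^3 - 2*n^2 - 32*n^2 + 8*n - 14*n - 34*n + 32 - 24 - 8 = -6*n^3 - 34*n^2 - 40*n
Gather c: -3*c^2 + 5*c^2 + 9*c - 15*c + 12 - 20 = 2*c^2 - 6*c - 8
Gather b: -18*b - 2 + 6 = 4 - 18*b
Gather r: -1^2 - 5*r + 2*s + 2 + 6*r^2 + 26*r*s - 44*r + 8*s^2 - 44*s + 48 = 6*r^2 + r*(26*s - 49) + 8*s^2 - 42*s + 49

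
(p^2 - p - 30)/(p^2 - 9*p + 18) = (p + 5)/(p - 3)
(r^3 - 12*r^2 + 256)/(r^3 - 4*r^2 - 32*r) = (r - 8)/r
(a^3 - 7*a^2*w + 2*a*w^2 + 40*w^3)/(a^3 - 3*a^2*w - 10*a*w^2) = (a - 4*w)/a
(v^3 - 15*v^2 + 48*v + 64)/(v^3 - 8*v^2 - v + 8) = (v - 8)/(v - 1)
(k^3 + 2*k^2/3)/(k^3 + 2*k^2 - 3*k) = k*(3*k + 2)/(3*(k^2 + 2*k - 3))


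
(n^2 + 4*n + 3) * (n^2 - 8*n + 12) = n^4 - 4*n^3 - 17*n^2 + 24*n + 36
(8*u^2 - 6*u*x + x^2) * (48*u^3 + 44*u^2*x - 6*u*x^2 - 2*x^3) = 384*u^5 + 64*u^4*x - 264*u^3*x^2 + 64*u^2*x^3 + 6*u*x^4 - 2*x^5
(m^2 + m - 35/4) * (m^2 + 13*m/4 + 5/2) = m^4 + 17*m^3/4 - 3*m^2 - 415*m/16 - 175/8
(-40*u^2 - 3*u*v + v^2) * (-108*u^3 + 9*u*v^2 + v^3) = 4320*u^5 + 324*u^4*v - 468*u^3*v^2 - 67*u^2*v^3 + 6*u*v^4 + v^5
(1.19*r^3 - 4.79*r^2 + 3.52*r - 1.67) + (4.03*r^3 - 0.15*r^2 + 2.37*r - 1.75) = 5.22*r^3 - 4.94*r^2 + 5.89*r - 3.42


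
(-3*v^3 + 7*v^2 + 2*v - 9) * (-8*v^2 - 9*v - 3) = 24*v^5 - 29*v^4 - 70*v^3 + 33*v^2 + 75*v + 27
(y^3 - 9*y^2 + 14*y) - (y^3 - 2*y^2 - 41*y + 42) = -7*y^2 + 55*y - 42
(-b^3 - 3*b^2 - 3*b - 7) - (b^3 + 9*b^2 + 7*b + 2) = -2*b^3 - 12*b^2 - 10*b - 9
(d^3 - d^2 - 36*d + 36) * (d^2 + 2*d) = d^5 + d^4 - 38*d^3 - 36*d^2 + 72*d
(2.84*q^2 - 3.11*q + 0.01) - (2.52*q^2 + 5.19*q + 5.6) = 0.32*q^2 - 8.3*q - 5.59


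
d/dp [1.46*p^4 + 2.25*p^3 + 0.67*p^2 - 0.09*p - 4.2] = 5.84*p^3 + 6.75*p^2 + 1.34*p - 0.09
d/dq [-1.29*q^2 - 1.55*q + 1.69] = -2.58*q - 1.55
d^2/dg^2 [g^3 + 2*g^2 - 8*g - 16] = 6*g + 4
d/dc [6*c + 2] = 6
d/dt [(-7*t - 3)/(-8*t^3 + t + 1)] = (56*t^3 - 7*t - (7*t + 3)*(24*t^2 - 1) - 7)/(-8*t^3 + t + 1)^2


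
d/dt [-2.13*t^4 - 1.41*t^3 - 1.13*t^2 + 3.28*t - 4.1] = -8.52*t^3 - 4.23*t^2 - 2.26*t + 3.28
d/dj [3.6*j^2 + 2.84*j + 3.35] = 7.2*j + 2.84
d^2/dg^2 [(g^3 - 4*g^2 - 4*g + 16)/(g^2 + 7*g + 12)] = 2*(61*g^3 + 444*g^2 + 912*g + 352)/(g^6 + 21*g^5 + 183*g^4 + 847*g^3 + 2196*g^2 + 3024*g + 1728)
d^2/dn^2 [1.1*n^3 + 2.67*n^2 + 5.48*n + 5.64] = 6.6*n + 5.34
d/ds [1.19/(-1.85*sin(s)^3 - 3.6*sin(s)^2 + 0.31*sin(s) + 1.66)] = (6.6045*sin(s)^2 + 8.568*sin(s) - 0.3689)*cos(s)/(1.85*sin(s)^3 + 3.6*sin(s)^2 - 0.31*sin(s) - 1.66)^2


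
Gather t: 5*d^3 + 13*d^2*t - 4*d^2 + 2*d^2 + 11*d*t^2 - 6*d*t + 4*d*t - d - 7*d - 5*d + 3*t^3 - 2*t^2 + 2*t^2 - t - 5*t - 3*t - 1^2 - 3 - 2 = 5*d^3 - 2*d^2 + 11*d*t^2 - 13*d + 3*t^3 + t*(13*d^2 - 2*d - 9) - 6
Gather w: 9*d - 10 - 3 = 9*d - 13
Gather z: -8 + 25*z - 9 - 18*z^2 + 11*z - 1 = -18*z^2 + 36*z - 18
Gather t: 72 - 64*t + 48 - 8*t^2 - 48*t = -8*t^2 - 112*t + 120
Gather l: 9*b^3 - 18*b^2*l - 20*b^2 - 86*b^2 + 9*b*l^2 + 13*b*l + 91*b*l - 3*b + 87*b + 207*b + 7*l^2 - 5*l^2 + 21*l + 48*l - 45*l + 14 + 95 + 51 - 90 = 9*b^3 - 106*b^2 + 291*b + l^2*(9*b + 2) + l*(-18*b^2 + 104*b + 24) + 70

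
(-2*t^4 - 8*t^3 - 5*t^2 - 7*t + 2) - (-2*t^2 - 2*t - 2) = -2*t^4 - 8*t^3 - 3*t^2 - 5*t + 4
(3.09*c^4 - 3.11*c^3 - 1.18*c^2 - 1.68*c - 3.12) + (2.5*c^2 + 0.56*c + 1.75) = 3.09*c^4 - 3.11*c^3 + 1.32*c^2 - 1.12*c - 1.37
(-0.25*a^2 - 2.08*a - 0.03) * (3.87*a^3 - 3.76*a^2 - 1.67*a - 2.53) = -0.9675*a^5 - 7.1096*a^4 + 8.1222*a^3 + 4.2189*a^2 + 5.3125*a + 0.0759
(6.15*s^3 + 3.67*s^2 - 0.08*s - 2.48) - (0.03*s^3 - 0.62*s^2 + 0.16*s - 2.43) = 6.12*s^3 + 4.29*s^2 - 0.24*s - 0.0499999999999998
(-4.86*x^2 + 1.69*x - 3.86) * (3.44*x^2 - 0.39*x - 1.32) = -16.7184*x^4 + 7.709*x^3 - 7.5223*x^2 - 0.7254*x + 5.0952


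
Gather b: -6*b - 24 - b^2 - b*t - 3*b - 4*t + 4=-b^2 + b*(-t - 9) - 4*t - 20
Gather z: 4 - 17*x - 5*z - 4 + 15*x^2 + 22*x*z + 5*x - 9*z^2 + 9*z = 15*x^2 - 12*x - 9*z^2 + z*(22*x + 4)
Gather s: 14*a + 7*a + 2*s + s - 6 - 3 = 21*a + 3*s - 9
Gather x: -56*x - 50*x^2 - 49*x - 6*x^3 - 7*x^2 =-6*x^3 - 57*x^2 - 105*x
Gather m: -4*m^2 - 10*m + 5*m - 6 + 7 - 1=-4*m^2 - 5*m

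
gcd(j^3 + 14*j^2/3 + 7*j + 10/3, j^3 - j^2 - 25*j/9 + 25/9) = j + 5/3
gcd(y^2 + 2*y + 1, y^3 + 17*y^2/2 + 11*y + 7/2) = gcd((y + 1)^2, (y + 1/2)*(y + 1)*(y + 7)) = y + 1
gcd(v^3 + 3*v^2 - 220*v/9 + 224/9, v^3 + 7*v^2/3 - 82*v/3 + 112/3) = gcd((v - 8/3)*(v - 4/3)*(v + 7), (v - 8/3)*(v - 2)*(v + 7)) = v^2 + 13*v/3 - 56/3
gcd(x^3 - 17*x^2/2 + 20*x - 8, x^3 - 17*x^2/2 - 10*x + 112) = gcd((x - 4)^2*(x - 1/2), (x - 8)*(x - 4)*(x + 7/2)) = x - 4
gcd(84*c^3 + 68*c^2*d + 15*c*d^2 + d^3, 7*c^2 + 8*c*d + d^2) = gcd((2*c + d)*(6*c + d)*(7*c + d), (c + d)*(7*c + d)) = 7*c + d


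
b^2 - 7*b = b*(b - 7)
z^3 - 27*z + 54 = (z - 3)^2*(z + 6)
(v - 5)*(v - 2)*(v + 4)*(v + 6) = v^4 + 3*v^3 - 36*v^2 - 68*v + 240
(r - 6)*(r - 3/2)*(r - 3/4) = r^3 - 33*r^2/4 + 117*r/8 - 27/4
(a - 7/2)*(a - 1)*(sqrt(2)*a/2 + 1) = sqrt(2)*a^3/2 - 9*sqrt(2)*a^2/4 + a^2 - 9*a/2 + 7*sqrt(2)*a/4 + 7/2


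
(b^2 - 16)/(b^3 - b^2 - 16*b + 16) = 1/(b - 1)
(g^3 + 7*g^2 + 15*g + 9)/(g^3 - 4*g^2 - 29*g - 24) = (g + 3)/(g - 8)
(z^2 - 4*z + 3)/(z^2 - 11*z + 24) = (z - 1)/(z - 8)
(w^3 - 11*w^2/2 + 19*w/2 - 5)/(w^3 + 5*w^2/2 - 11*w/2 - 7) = (2*w^2 - 7*w + 5)/(2*w^2 + 9*w + 7)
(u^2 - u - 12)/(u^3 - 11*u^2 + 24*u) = (u^2 - u - 12)/(u*(u^2 - 11*u + 24))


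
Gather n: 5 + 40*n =40*n + 5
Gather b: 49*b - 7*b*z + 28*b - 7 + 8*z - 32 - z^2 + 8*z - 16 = b*(77 - 7*z) - z^2 + 16*z - 55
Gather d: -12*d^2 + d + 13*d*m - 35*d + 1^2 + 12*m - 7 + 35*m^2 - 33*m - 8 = -12*d^2 + d*(13*m - 34) + 35*m^2 - 21*m - 14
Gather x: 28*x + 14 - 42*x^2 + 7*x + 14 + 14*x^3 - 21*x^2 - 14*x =14*x^3 - 63*x^2 + 21*x + 28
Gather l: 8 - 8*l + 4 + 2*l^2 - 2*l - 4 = 2*l^2 - 10*l + 8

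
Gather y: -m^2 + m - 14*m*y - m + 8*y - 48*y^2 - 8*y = -m^2 - 14*m*y - 48*y^2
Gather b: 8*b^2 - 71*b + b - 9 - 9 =8*b^2 - 70*b - 18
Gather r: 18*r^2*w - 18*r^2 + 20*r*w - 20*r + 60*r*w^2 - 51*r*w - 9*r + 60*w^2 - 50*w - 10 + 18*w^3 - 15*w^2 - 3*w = r^2*(18*w - 18) + r*(60*w^2 - 31*w - 29) + 18*w^3 + 45*w^2 - 53*w - 10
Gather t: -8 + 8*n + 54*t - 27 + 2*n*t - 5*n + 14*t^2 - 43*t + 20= 3*n + 14*t^2 + t*(2*n + 11) - 15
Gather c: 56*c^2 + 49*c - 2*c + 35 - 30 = 56*c^2 + 47*c + 5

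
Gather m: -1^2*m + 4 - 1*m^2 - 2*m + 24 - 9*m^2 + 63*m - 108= -10*m^2 + 60*m - 80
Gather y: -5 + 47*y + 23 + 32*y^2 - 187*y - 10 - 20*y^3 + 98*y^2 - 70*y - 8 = -20*y^3 + 130*y^2 - 210*y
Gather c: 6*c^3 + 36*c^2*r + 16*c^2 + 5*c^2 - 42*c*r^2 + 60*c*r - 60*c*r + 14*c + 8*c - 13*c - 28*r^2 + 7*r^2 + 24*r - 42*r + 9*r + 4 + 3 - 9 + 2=6*c^3 + c^2*(36*r + 21) + c*(9 - 42*r^2) - 21*r^2 - 9*r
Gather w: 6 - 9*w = 6 - 9*w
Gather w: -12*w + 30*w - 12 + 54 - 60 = 18*w - 18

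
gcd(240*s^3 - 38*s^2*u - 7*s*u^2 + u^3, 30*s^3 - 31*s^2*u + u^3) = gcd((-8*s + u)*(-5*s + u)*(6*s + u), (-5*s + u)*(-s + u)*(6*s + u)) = 30*s^2 - s*u - u^2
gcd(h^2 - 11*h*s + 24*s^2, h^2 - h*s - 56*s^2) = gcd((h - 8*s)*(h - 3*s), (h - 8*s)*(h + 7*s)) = -h + 8*s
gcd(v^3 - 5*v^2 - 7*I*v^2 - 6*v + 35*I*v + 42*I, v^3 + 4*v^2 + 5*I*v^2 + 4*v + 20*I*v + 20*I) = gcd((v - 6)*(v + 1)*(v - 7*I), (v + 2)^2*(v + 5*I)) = 1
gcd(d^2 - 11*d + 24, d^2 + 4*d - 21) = d - 3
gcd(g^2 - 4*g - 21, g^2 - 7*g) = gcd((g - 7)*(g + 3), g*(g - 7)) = g - 7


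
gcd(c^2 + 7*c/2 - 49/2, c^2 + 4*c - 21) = c + 7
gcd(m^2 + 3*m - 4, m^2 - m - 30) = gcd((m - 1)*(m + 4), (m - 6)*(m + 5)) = 1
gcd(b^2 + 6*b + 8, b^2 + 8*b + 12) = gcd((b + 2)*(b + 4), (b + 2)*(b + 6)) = b + 2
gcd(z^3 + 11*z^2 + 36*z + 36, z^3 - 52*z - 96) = z^2 + 8*z + 12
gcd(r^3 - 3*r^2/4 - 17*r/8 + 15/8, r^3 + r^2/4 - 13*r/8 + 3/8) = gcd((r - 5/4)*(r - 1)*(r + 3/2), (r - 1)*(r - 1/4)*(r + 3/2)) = r^2 + r/2 - 3/2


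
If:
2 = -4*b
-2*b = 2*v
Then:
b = -1/2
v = 1/2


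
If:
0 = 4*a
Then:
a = 0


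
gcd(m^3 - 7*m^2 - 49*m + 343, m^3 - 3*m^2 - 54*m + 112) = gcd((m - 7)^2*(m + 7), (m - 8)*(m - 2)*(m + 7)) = m + 7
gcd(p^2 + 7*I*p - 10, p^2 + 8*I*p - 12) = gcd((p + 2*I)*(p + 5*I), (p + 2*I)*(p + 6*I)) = p + 2*I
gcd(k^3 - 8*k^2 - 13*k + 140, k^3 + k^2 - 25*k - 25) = k - 5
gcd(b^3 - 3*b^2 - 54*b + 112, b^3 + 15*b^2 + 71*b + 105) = b + 7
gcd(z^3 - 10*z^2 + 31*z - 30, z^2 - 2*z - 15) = z - 5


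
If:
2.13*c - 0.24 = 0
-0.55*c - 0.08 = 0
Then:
No Solution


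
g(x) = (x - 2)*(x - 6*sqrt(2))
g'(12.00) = 13.51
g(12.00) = 35.15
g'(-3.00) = -16.49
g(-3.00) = 57.43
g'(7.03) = 3.57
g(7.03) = -7.32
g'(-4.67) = -19.83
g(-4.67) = 87.75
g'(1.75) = -6.99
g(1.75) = 1.68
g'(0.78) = -8.93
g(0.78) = 9.40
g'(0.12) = -10.25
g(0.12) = 15.73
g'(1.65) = -7.19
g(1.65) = 2.39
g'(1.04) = -8.41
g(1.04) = 7.15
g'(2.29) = -5.91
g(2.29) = -1.80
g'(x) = 2*x - 6*sqrt(2) - 2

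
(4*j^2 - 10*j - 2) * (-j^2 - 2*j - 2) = -4*j^4 + 2*j^3 + 14*j^2 + 24*j + 4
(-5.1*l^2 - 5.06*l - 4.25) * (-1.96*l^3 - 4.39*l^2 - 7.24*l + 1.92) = 9.996*l^5 + 32.3066*l^4 + 67.4674*l^3 + 45.4999*l^2 + 21.0548*l - 8.16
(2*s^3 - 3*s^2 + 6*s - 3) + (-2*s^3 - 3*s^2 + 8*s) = -6*s^2 + 14*s - 3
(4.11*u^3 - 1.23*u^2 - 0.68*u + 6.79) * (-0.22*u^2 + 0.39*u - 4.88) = -0.9042*u^5 + 1.8735*u^4 - 20.3869*u^3 + 4.2434*u^2 + 5.9665*u - 33.1352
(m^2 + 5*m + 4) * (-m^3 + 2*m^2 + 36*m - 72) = -m^5 - 3*m^4 + 42*m^3 + 116*m^2 - 216*m - 288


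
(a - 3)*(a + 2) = a^2 - a - 6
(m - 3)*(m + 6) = m^2 + 3*m - 18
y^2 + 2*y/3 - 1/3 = (y - 1/3)*(y + 1)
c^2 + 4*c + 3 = (c + 1)*(c + 3)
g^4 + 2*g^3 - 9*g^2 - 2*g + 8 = (g - 2)*(g - 1)*(g + 1)*(g + 4)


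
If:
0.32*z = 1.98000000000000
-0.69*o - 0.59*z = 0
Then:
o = -5.29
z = 6.19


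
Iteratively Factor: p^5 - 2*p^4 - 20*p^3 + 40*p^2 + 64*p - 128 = (p + 4)*(p^4 - 6*p^3 + 4*p^2 + 24*p - 32) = (p - 4)*(p + 4)*(p^3 - 2*p^2 - 4*p + 8) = (p - 4)*(p - 2)*(p + 4)*(p^2 - 4) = (p - 4)*(p - 2)^2*(p + 4)*(p + 2)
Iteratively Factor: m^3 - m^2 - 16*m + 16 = (m - 1)*(m^2 - 16) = (m - 4)*(m - 1)*(m + 4)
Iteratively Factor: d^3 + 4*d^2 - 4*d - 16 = (d - 2)*(d^2 + 6*d + 8) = (d - 2)*(d + 2)*(d + 4)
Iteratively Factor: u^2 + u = (u)*(u + 1)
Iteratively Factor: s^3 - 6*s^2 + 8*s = (s - 4)*(s^2 - 2*s) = s*(s - 4)*(s - 2)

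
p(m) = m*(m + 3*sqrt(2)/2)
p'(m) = 2*m + 3*sqrt(2)/2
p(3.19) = 16.94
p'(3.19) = 8.50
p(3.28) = 17.72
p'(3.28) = 8.68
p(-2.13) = 0.02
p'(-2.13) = -2.14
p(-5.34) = 17.19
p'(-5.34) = -8.56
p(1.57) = 5.80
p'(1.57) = 5.26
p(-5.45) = 18.14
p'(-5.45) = -8.78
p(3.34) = 18.24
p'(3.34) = 8.80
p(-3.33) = 4.02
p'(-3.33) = -4.54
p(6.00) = 48.73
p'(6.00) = 14.12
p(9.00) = 100.09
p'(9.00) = 20.12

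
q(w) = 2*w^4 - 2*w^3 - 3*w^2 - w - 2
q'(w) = 8*w^3 - 6*w^2 - 6*w - 1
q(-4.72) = 1138.85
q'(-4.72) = -947.58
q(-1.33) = 4.99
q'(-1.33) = -22.45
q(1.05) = -6.24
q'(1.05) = -4.65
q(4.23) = 429.03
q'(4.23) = 471.76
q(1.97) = -0.78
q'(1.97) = 25.06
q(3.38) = 144.15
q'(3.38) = 219.09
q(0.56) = -3.66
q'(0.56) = -4.84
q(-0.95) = -0.41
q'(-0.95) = -7.57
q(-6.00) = 2920.00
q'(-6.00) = -1909.00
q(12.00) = 37570.00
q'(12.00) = 12887.00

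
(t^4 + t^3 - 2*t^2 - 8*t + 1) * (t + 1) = t^5 + 2*t^4 - t^3 - 10*t^2 - 7*t + 1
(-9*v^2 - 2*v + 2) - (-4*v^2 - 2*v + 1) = 1 - 5*v^2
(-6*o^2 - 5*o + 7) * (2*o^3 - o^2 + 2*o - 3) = -12*o^5 - 4*o^4 + 7*o^3 + o^2 + 29*o - 21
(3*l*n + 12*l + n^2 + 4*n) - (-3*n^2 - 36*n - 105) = 3*l*n + 12*l + 4*n^2 + 40*n + 105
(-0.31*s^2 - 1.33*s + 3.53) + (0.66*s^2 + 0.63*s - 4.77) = 0.35*s^2 - 0.7*s - 1.24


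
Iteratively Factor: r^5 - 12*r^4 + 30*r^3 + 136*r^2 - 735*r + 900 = (r - 5)*(r^4 - 7*r^3 - 5*r^2 + 111*r - 180) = (r - 5)*(r - 3)*(r^3 - 4*r^2 - 17*r + 60) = (r - 5)*(r - 3)^2*(r^2 - r - 20) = (r - 5)*(r - 3)^2*(r + 4)*(r - 5)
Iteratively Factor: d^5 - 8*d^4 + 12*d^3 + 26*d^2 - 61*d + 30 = (d - 1)*(d^4 - 7*d^3 + 5*d^2 + 31*d - 30) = (d - 1)^2*(d^3 - 6*d^2 - d + 30) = (d - 5)*(d - 1)^2*(d^2 - d - 6) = (d - 5)*(d - 1)^2*(d + 2)*(d - 3)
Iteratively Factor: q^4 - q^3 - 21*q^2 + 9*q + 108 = (q + 3)*(q^3 - 4*q^2 - 9*q + 36) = (q - 4)*(q + 3)*(q^2 - 9) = (q - 4)*(q - 3)*(q + 3)*(q + 3)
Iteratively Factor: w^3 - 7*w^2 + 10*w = (w)*(w^2 - 7*w + 10) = w*(w - 5)*(w - 2)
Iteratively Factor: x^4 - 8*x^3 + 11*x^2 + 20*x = (x + 1)*(x^3 - 9*x^2 + 20*x) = x*(x + 1)*(x^2 - 9*x + 20) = x*(x - 5)*(x + 1)*(x - 4)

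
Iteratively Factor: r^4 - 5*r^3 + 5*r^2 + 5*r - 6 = (r - 3)*(r^3 - 2*r^2 - r + 2) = (r - 3)*(r - 1)*(r^2 - r - 2) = (r - 3)*(r - 1)*(r + 1)*(r - 2)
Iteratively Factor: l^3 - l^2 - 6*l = (l + 2)*(l^2 - 3*l) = (l - 3)*(l + 2)*(l)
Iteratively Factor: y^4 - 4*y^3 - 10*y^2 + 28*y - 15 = (y - 1)*(y^3 - 3*y^2 - 13*y + 15) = (y - 5)*(y - 1)*(y^2 + 2*y - 3) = (y - 5)*(y - 1)^2*(y + 3)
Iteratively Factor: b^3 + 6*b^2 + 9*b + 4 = (b + 4)*(b^2 + 2*b + 1) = (b + 1)*(b + 4)*(b + 1)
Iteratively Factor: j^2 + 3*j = (j)*(j + 3)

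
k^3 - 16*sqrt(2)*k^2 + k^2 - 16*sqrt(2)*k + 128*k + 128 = (k + 1)*(k - 8*sqrt(2))^2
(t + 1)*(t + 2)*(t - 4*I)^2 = t^4 + 3*t^3 - 8*I*t^3 - 14*t^2 - 24*I*t^2 - 48*t - 16*I*t - 32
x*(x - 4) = x^2 - 4*x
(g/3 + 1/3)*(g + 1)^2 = g^3/3 + g^2 + g + 1/3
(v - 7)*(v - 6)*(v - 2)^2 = v^4 - 17*v^3 + 98*v^2 - 220*v + 168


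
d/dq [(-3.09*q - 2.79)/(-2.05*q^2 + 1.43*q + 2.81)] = (6.3345*q^2 - 4.4187*q - (3.09*q + 2.79)*(4.1*q - 1.43) - 8.6829)/(-2.05*q^2 + 1.43*q + 2.81)^2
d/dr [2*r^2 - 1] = 4*r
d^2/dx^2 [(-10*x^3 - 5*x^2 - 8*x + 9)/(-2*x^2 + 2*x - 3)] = 2*(32*x^3 - 378*x^2 + 234*x + 111)/(8*x^6 - 24*x^5 + 60*x^4 - 80*x^3 + 90*x^2 - 54*x + 27)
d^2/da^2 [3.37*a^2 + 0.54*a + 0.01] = 6.74000000000000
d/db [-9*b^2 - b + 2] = -18*b - 1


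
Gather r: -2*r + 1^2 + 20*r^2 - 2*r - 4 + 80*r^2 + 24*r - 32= 100*r^2 + 20*r - 35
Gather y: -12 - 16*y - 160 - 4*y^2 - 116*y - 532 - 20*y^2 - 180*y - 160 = -24*y^2 - 312*y - 864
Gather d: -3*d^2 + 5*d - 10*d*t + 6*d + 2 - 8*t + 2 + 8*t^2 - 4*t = -3*d^2 + d*(11 - 10*t) + 8*t^2 - 12*t + 4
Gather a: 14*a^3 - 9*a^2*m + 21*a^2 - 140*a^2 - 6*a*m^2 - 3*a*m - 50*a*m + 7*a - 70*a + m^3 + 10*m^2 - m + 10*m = 14*a^3 + a^2*(-9*m - 119) + a*(-6*m^2 - 53*m - 63) + m^3 + 10*m^2 + 9*m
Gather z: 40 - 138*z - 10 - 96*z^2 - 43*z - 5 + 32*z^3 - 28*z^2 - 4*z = 32*z^3 - 124*z^2 - 185*z + 25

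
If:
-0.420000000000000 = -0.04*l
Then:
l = 10.50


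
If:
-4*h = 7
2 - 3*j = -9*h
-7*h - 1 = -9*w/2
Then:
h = -7/4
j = -55/12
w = -5/2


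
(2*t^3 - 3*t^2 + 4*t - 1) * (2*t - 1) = 4*t^4 - 8*t^3 + 11*t^2 - 6*t + 1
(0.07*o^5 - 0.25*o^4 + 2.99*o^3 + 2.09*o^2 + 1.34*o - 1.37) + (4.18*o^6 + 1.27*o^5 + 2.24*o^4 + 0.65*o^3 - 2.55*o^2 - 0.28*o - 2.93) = 4.18*o^6 + 1.34*o^5 + 1.99*o^4 + 3.64*o^3 - 0.46*o^2 + 1.06*o - 4.3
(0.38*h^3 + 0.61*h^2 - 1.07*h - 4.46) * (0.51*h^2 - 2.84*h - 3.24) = 0.1938*h^5 - 0.7681*h^4 - 3.5093*h^3 - 1.2122*h^2 + 16.1332*h + 14.4504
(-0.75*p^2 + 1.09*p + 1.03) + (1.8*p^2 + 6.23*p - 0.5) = 1.05*p^2 + 7.32*p + 0.53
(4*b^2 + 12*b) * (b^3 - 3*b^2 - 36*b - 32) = 4*b^5 - 180*b^3 - 560*b^2 - 384*b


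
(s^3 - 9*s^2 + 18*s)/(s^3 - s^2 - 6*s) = (s - 6)/(s + 2)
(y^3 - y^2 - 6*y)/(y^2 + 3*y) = (y^2 - y - 6)/(y + 3)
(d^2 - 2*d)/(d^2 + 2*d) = (d - 2)/(d + 2)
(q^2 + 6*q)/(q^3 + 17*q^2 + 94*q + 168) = q/(q^2 + 11*q + 28)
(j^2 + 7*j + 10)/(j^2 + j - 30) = (j^2 + 7*j + 10)/(j^2 + j - 30)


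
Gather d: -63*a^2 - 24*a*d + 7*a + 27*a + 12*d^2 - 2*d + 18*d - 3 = -63*a^2 + 34*a + 12*d^2 + d*(16 - 24*a) - 3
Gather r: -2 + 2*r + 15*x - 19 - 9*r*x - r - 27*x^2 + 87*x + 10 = r*(1 - 9*x) - 27*x^2 + 102*x - 11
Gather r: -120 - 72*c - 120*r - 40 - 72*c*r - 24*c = -96*c + r*(-72*c - 120) - 160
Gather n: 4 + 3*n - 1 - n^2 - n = -n^2 + 2*n + 3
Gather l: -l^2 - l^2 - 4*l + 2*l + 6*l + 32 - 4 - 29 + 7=-2*l^2 + 4*l + 6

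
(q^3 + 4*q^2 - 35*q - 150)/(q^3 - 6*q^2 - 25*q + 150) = (q + 5)/(q - 5)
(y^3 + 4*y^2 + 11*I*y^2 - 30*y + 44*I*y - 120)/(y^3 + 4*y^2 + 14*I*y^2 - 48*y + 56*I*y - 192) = (y + 5*I)/(y + 8*I)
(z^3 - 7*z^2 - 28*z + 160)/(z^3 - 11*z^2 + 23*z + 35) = (z^3 - 7*z^2 - 28*z + 160)/(z^3 - 11*z^2 + 23*z + 35)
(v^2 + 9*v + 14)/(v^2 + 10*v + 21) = (v + 2)/(v + 3)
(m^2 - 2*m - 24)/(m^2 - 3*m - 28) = (m - 6)/(m - 7)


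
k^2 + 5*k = k*(k + 5)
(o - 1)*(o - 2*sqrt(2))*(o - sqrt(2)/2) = o^3 - 5*sqrt(2)*o^2/2 - o^2 + 2*o + 5*sqrt(2)*o/2 - 2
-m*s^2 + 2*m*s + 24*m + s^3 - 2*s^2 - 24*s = (-m + s)*(s - 6)*(s + 4)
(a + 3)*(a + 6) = a^2 + 9*a + 18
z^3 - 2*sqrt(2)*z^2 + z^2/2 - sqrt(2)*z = z*(z + 1/2)*(z - 2*sqrt(2))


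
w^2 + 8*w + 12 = (w + 2)*(w + 6)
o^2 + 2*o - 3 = (o - 1)*(o + 3)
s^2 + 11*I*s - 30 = (s + 5*I)*(s + 6*I)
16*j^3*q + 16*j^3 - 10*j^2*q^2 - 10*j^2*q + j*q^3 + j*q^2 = (-8*j + q)*(-2*j + q)*(j*q + j)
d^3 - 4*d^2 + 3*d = d*(d - 3)*(d - 1)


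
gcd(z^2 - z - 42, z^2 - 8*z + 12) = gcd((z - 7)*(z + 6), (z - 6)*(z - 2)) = 1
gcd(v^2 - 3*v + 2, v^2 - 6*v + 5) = v - 1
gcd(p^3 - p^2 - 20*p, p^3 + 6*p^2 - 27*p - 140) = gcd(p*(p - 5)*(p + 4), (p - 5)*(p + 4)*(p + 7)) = p^2 - p - 20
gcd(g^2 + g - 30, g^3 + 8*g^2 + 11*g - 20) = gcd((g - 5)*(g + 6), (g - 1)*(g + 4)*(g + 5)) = 1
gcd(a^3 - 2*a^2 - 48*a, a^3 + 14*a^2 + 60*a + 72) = a + 6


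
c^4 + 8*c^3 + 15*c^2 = c^2*(c + 3)*(c + 5)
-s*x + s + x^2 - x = (-s + x)*(x - 1)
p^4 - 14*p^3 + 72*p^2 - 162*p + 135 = (p - 5)*(p - 3)^3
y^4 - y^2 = y^2*(y - 1)*(y + 1)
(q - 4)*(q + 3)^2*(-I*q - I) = -I*q^4 - 3*I*q^3 + 13*I*q^2 + 51*I*q + 36*I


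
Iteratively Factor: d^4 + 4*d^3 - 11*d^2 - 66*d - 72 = (d - 4)*(d^3 + 8*d^2 + 21*d + 18) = (d - 4)*(d + 3)*(d^2 + 5*d + 6) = (d - 4)*(d + 2)*(d + 3)*(d + 3)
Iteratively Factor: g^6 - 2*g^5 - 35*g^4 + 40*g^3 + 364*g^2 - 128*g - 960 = (g + 4)*(g^5 - 6*g^4 - 11*g^3 + 84*g^2 + 28*g - 240) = (g - 2)*(g + 4)*(g^4 - 4*g^3 - 19*g^2 + 46*g + 120) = (g - 2)*(g + 2)*(g + 4)*(g^3 - 6*g^2 - 7*g + 60) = (g - 5)*(g - 2)*(g + 2)*(g + 4)*(g^2 - g - 12) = (g - 5)*(g - 4)*(g - 2)*(g + 2)*(g + 4)*(g + 3)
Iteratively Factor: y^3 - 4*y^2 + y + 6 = (y - 3)*(y^2 - y - 2) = (y - 3)*(y - 2)*(y + 1)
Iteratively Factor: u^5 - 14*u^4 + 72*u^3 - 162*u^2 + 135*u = (u)*(u^4 - 14*u^3 + 72*u^2 - 162*u + 135) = u*(u - 5)*(u^3 - 9*u^2 + 27*u - 27) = u*(u - 5)*(u - 3)*(u^2 - 6*u + 9) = u*(u - 5)*(u - 3)^2*(u - 3)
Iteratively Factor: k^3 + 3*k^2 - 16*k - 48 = (k + 4)*(k^2 - k - 12) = (k + 3)*(k + 4)*(k - 4)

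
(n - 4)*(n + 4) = n^2 - 16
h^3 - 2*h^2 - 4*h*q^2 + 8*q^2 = (h - 2)*(h - 2*q)*(h + 2*q)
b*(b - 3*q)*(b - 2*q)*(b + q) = b^4 - 4*b^3*q + b^2*q^2 + 6*b*q^3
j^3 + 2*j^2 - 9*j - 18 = (j - 3)*(j + 2)*(j + 3)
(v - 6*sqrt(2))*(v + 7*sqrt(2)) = v^2 + sqrt(2)*v - 84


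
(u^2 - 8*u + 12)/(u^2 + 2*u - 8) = (u - 6)/(u + 4)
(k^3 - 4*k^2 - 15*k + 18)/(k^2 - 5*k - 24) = (k^2 - 7*k + 6)/(k - 8)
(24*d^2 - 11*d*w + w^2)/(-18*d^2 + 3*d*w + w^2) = (-8*d + w)/(6*d + w)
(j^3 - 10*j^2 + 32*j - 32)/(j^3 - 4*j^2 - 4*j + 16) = (j - 4)/(j + 2)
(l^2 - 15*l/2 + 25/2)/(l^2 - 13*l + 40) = (l - 5/2)/(l - 8)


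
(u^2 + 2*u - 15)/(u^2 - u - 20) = (-u^2 - 2*u + 15)/(-u^2 + u + 20)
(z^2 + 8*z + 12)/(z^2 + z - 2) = (z + 6)/(z - 1)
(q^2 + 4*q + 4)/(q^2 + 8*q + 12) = (q + 2)/(q + 6)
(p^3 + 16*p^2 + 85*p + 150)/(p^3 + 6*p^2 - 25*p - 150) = (p + 5)/(p - 5)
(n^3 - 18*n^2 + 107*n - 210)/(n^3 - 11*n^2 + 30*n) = (n - 7)/n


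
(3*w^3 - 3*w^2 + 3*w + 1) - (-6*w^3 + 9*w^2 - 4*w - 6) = 9*w^3 - 12*w^2 + 7*w + 7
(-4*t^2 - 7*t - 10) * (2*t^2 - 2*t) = -8*t^4 - 6*t^3 - 6*t^2 + 20*t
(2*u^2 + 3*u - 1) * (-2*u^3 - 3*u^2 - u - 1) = -4*u^5 - 12*u^4 - 9*u^3 - 2*u^2 - 2*u + 1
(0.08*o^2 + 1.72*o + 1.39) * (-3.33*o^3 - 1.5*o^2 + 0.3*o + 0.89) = -0.2664*o^5 - 5.8476*o^4 - 7.1847*o^3 - 1.4978*o^2 + 1.9478*o + 1.2371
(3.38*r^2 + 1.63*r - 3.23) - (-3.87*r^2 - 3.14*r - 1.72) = 7.25*r^2 + 4.77*r - 1.51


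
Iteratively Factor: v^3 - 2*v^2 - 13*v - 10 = (v + 1)*(v^2 - 3*v - 10) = (v - 5)*(v + 1)*(v + 2)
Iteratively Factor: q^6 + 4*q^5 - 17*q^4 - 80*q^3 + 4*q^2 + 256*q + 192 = (q + 3)*(q^5 + q^4 - 20*q^3 - 20*q^2 + 64*q + 64) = (q + 3)*(q + 4)*(q^4 - 3*q^3 - 8*q^2 + 12*q + 16) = (q + 2)*(q + 3)*(q + 4)*(q^3 - 5*q^2 + 2*q + 8) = (q - 4)*(q + 2)*(q + 3)*(q + 4)*(q^2 - q - 2) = (q - 4)*(q + 1)*(q + 2)*(q + 3)*(q + 4)*(q - 2)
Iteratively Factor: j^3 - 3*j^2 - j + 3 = (j - 1)*(j^2 - 2*j - 3) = (j - 3)*(j - 1)*(j + 1)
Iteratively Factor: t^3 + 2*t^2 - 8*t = (t)*(t^2 + 2*t - 8) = t*(t + 4)*(t - 2)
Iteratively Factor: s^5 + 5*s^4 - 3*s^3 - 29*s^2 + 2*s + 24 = (s - 2)*(s^4 + 7*s^3 + 11*s^2 - 7*s - 12) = (s - 2)*(s + 1)*(s^3 + 6*s^2 + 5*s - 12) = (s - 2)*(s - 1)*(s + 1)*(s^2 + 7*s + 12) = (s - 2)*(s - 1)*(s + 1)*(s + 4)*(s + 3)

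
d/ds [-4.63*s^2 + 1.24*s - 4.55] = 1.24 - 9.26*s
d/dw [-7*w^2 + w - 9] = 1 - 14*w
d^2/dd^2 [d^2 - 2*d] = 2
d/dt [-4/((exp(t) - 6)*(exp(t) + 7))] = (8*exp(t) + 4)*exp(t)/((exp(t) - 6)^2*(exp(t) + 7)^2)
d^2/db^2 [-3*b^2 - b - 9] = -6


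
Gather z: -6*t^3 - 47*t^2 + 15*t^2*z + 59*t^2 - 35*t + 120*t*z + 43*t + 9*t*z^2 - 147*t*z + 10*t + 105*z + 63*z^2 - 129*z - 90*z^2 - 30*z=-6*t^3 + 12*t^2 + 18*t + z^2*(9*t - 27) + z*(15*t^2 - 27*t - 54)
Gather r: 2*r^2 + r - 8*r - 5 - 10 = 2*r^2 - 7*r - 15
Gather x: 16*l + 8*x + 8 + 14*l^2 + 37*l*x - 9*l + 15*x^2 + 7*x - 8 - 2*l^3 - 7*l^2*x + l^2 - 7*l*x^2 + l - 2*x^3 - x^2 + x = -2*l^3 + 15*l^2 + 8*l - 2*x^3 + x^2*(14 - 7*l) + x*(-7*l^2 + 37*l + 16)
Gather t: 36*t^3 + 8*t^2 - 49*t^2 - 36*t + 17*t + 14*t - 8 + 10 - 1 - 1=36*t^3 - 41*t^2 - 5*t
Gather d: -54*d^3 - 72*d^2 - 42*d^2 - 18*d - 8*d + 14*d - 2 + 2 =-54*d^3 - 114*d^2 - 12*d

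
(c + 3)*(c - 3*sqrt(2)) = c^2 - 3*sqrt(2)*c + 3*c - 9*sqrt(2)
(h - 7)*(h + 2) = h^2 - 5*h - 14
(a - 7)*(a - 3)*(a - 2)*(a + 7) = a^4 - 5*a^3 - 43*a^2 + 245*a - 294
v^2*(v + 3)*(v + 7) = v^4 + 10*v^3 + 21*v^2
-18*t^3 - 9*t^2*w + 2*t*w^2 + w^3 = (-3*t + w)*(2*t + w)*(3*t + w)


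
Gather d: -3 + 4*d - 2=4*d - 5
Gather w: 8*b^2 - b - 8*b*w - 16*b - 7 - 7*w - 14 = 8*b^2 - 17*b + w*(-8*b - 7) - 21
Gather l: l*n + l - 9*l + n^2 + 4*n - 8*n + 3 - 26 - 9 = l*(n - 8) + n^2 - 4*n - 32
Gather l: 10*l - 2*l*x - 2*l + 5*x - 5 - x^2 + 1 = l*(8 - 2*x) - x^2 + 5*x - 4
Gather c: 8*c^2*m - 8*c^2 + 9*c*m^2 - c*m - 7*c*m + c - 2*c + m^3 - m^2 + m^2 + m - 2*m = c^2*(8*m - 8) + c*(9*m^2 - 8*m - 1) + m^3 - m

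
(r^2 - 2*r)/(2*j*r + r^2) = (r - 2)/(2*j + r)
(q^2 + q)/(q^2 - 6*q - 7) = q/(q - 7)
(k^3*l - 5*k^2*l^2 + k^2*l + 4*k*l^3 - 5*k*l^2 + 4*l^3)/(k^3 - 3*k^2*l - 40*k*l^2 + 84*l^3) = l*(k^3 - 5*k^2*l + k^2 + 4*k*l^2 - 5*k*l + 4*l^2)/(k^3 - 3*k^2*l - 40*k*l^2 + 84*l^3)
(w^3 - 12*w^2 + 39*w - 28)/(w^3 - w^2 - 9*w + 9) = (w^2 - 11*w + 28)/(w^2 - 9)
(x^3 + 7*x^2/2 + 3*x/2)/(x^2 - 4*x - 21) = x*(2*x + 1)/(2*(x - 7))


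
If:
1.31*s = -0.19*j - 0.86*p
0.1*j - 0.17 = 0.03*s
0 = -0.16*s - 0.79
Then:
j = 0.22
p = 7.47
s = -4.94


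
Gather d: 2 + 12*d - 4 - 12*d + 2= 0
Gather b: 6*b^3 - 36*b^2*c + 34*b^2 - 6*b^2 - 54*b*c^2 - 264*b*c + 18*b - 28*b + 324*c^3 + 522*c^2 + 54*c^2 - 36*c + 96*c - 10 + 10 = 6*b^3 + b^2*(28 - 36*c) + b*(-54*c^2 - 264*c - 10) + 324*c^3 + 576*c^2 + 60*c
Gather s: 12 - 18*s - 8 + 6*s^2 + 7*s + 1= 6*s^2 - 11*s + 5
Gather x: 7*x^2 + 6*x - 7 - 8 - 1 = 7*x^2 + 6*x - 16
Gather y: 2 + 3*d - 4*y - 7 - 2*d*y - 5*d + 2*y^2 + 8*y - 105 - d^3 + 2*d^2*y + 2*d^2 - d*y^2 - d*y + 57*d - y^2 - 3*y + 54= -d^3 + 2*d^2 + 55*d + y^2*(1 - d) + y*(2*d^2 - 3*d + 1) - 56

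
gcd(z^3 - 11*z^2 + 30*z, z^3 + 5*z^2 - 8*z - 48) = 1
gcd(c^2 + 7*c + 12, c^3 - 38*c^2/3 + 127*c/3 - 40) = 1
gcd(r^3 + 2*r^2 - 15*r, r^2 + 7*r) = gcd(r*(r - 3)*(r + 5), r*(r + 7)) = r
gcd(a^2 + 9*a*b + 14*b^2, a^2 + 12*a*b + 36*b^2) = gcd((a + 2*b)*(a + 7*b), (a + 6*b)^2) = 1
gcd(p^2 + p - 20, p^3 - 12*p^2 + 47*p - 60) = p - 4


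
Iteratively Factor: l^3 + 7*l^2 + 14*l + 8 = (l + 2)*(l^2 + 5*l + 4) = (l + 1)*(l + 2)*(l + 4)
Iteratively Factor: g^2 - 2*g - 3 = (g - 3)*(g + 1)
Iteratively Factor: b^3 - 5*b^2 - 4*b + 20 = (b - 5)*(b^2 - 4) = (b - 5)*(b - 2)*(b + 2)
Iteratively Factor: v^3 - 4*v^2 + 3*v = (v)*(v^2 - 4*v + 3) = v*(v - 3)*(v - 1)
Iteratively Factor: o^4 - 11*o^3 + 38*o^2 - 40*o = (o - 4)*(o^3 - 7*o^2 + 10*o) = (o - 5)*(o - 4)*(o^2 - 2*o) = (o - 5)*(o - 4)*(o - 2)*(o)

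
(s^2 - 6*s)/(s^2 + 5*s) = (s - 6)/(s + 5)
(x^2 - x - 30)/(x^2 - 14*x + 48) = (x + 5)/(x - 8)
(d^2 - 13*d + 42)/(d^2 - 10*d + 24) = (d - 7)/(d - 4)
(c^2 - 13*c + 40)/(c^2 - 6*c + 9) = (c^2 - 13*c + 40)/(c^2 - 6*c + 9)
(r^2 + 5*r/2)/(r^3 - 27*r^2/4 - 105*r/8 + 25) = 4*r/(4*r^2 - 37*r + 40)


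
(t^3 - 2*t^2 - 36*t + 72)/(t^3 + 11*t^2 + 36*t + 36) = (t^2 - 8*t + 12)/(t^2 + 5*t + 6)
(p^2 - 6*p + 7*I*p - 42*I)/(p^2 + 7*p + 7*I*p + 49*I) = (p - 6)/(p + 7)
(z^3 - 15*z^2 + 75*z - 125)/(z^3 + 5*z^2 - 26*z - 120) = (z^2 - 10*z + 25)/(z^2 + 10*z + 24)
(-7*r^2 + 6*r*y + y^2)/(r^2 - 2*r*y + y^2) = (7*r + y)/(-r + y)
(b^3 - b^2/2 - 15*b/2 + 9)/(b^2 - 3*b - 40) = (-2*b^3 + b^2 + 15*b - 18)/(2*(-b^2 + 3*b + 40))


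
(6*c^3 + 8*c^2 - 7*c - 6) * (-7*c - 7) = -42*c^4 - 98*c^3 - 7*c^2 + 91*c + 42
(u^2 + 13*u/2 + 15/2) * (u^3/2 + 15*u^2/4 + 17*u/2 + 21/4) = u^5/2 + 7*u^4 + 293*u^3/8 + 709*u^2/8 + 783*u/8 + 315/8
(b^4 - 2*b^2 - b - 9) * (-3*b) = -3*b^5 + 6*b^3 + 3*b^2 + 27*b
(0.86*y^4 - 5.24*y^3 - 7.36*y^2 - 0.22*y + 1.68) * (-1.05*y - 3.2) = -0.903*y^5 + 2.75*y^4 + 24.496*y^3 + 23.783*y^2 - 1.06*y - 5.376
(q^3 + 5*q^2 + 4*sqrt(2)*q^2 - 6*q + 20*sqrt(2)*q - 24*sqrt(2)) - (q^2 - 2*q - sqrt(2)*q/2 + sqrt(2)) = q^3 + 4*q^2 + 4*sqrt(2)*q^2 - 4*q + 41*sqrt(2)*q/2 - 25*sqrt(2)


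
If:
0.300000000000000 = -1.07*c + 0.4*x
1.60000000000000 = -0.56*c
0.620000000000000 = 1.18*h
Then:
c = -2.86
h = 0.53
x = -6.89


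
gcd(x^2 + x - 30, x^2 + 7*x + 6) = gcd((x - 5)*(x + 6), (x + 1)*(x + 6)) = x + 6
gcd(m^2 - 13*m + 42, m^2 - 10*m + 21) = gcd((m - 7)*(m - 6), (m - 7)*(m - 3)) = m - 7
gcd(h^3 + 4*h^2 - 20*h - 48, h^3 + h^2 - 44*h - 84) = h^2 + 8*h + 12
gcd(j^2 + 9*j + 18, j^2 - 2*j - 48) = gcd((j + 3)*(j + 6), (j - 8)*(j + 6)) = j + 6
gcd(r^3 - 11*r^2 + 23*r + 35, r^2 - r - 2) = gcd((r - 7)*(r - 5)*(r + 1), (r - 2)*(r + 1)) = r + 1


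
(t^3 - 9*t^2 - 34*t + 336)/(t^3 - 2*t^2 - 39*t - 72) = (t^2 - t - 42)/(t^2 + 6*t + 9)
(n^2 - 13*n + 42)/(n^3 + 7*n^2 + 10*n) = (n^2 - 13*n + 42)/(n*(n^2 + 7*n + 10))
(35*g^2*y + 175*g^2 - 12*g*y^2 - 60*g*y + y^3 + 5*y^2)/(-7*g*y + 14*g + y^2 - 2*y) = (-5*g*y - 25*g + y^2 + 5*y)/(y - 2)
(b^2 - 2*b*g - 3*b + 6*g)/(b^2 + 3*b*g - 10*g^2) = (b - 3)/(b + 5*g)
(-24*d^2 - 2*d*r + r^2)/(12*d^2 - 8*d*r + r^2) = (4*d + r)/(-2*d + r)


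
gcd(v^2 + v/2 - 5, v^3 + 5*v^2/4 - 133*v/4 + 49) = 1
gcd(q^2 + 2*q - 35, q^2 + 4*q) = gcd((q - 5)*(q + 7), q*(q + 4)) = 1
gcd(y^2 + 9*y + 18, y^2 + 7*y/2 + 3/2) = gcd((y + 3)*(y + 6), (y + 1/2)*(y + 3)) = y + 3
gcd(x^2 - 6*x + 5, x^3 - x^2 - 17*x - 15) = x - 5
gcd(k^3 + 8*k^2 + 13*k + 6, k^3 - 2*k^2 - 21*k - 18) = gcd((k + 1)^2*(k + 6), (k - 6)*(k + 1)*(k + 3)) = k + 1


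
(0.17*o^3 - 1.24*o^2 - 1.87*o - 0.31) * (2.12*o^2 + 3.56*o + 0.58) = 0.3604*o^5 - 2.0236*o^4 - 8.2802*o^3 - 8.0336*o^2 - 2.1882*o - 0.1798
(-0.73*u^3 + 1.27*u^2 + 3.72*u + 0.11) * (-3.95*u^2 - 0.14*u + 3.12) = 2.8835*u^5 - 4.9143*u^4 - 17.1494*u^3 + 3.0071*u^2 + 11.591*u + 0.3432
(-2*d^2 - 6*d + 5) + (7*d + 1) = -2*d^2 + d + 6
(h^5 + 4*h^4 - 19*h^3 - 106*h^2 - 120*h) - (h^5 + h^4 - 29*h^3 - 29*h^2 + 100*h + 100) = 3*h^4 + 10*h^3 - 77*h^2 - 220*h - 100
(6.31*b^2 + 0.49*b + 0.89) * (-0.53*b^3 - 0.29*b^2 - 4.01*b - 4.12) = -3.3443*b^5 - 2.0896*b^4 - 25.9169*b^3 - 28.2202*b^2 - 5.5877*b - 3.6668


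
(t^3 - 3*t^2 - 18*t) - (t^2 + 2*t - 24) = t^3 - 4*t^2 - 20*t + 24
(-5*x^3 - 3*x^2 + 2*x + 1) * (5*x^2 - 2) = -25*x^5 - 15*x^4 + 20*x^3 + 11*x^2 - 4*x - 2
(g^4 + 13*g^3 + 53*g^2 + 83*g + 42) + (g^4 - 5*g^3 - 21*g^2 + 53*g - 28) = 2*g^4 + 8*g^3 + 32*g^2 + 136*g + 14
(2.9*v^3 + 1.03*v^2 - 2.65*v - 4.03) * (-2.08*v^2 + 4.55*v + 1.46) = -6.032*v^5 + 11.0526*v^4 + 14.4325*v^3 - 2.1713*v^2 - 22.2055*v - 5.8838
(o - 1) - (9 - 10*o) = 11*o - 10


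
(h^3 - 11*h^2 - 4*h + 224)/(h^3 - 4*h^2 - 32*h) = (h - 7)/h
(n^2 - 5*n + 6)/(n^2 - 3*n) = (n - 2)/n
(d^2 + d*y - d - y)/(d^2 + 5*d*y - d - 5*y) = (d + y)/(d + 5*y)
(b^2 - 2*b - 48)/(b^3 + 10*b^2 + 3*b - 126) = (b - 8)/(b^2 + 4*b - 21)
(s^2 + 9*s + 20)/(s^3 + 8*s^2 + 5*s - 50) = (s + 4)/(s^2 + 3*s - 10)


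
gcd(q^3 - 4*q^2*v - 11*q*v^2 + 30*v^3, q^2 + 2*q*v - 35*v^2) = q - 5*v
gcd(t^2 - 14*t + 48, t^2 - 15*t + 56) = t - 8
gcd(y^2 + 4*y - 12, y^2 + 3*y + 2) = 1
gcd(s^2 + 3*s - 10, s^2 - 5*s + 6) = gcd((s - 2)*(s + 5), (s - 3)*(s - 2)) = s - 2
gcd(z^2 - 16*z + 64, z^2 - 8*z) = z - 8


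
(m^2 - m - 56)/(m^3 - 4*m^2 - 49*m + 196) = (m - 8)/(m^2 - 11*m + 28)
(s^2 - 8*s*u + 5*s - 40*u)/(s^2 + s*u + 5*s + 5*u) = (s - 8*u)/(s + u)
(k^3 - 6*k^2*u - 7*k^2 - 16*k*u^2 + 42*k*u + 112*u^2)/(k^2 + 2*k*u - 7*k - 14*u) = k - 8*u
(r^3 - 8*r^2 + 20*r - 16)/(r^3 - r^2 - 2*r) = (r^2 - 6*r + 8)/(r*(r + 1))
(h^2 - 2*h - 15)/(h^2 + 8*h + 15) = (h - 5)/(h + 5)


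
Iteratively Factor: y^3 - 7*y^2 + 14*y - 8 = (y - 4)*(y^2 - 3*y + 2) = (y - 4)*(y - 2)*(y - 1)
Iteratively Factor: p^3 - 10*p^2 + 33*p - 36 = (p - 4)*(p^2 - 6*p + 9) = (p - 4)*(p - 3)*(p - 3)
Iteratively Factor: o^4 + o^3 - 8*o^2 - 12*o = (o + 2)*(o^3 - o^2 - 6*o) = o*(o + 2)*(o^2 - o - 6) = o*(o - 3)*(o + 2)*(o + 2)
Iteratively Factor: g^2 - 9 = (g - 3)*(g + 3)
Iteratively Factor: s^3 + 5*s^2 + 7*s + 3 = (s + 1)*(s^2 + 4*s + 3) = (s + 1)^2*(s + 3)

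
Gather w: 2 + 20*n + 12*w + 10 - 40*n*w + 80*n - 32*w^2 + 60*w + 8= 100*n - 32*w^2 + w*(72 - 40*n) + 20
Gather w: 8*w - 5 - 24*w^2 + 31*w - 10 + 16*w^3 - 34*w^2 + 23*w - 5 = 16*w^3 - 58*w^2 + 62*w - 20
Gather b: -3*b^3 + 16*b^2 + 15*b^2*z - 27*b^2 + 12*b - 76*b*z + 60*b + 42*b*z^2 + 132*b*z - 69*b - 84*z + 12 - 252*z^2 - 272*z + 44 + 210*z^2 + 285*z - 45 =-3*b^3 + b^2*(15*z - 11) + b*(42*z^2 + 56*z + 3) - 42*z^2 - 71*z + 11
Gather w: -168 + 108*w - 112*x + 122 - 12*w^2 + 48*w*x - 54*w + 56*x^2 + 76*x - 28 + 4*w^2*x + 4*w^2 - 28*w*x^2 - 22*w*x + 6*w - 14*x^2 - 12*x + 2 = w^2*(4*x - 8) + w*(-28*x^2 + 26*x + 60) + 42*x^2 - 48*x - 72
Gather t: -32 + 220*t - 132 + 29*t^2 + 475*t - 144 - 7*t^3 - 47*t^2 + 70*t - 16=-7*t^3 - 18*t^2 + 765*t - 324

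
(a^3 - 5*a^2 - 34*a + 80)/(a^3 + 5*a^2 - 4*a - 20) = (a - 8)/(a + 2)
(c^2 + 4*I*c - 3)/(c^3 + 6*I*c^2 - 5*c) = (c + 3*I)/(c*(c + 5*I))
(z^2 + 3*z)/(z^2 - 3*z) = (z + 3)/(z - 3)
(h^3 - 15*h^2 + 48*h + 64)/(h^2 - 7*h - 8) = h - 8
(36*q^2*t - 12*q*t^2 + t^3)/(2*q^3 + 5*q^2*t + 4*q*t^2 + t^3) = t*(36*q^2 - 12*q*t + t^2)/(2*q^3 + 5*q^2*t + 4*q*t^2 + t^3)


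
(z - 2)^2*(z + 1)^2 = z^4 - 2*z^3 - 3*z^2 + 4*z + 4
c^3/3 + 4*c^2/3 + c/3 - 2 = (c/3 + 1)*(c - 1)*(c + 2)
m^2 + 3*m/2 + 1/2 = (m + 1/2)*(m + 1)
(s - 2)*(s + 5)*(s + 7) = s^3 + 10*s^2 + 11*s - 70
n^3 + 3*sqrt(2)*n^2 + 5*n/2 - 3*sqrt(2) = (n - sqrt(2)/2)*(n + 3*sqrt(2)/2)*(n + 2*sqrt(2))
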